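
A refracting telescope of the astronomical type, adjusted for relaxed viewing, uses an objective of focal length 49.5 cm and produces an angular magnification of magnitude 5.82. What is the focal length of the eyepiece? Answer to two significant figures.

|M| = f_obj/f_eye, so f_eye = f_obj/|M| = 49.5/5.82 = 8.505 cm.

8.5 cm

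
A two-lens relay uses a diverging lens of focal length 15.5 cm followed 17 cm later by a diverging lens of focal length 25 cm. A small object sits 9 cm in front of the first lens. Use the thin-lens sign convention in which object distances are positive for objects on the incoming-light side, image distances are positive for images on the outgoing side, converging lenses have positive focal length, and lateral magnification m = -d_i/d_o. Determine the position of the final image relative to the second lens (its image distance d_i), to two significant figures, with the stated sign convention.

First lens: d_i1 = 1/(1/(-15.5) - 1/9) = -5.694 cm.
With d_i1 < 0 the first image is virtual and lies on the object side; the object distance for lens 2 is d_o2 = 17 - (-5.694) = 22.694 cm.
Second lens: d_i2 = 1/(1/(-25) - 1/(22.694)) = -11.896 cm.

-12 cm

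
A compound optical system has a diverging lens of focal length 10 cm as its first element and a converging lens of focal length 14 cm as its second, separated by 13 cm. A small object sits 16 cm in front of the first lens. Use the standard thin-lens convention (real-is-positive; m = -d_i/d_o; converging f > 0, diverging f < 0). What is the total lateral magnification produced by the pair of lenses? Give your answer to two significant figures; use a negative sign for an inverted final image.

-1.0

Lens 1: 1/d_i1 = 1/f_1 - 1/d_o1 = 1/(-10) - 1/16 = -0.16250 cm^-1, so d_i1 = -6.154 cm.
m_1 = -(-6.154)/16 = 0.3846.
With d_i1 < 0 the first image is virtual and lies on the object side; the object distance for lens 2 is d_o2 = 13 - (-6.154) = 19.154 cm.
Lens 2: 1/d_i2 = 1/f_2 - 1/d_o2 = 1/14 - 1/(19.154) = 0.01922 cm^-1, so d_i2 = 52.030 cm.
m_2 = -(52.030)/(19.154) = -2.7164.
The system's lateral magnification is m_1 m_2 = (0.3846)(-2.7164) = -1.0448.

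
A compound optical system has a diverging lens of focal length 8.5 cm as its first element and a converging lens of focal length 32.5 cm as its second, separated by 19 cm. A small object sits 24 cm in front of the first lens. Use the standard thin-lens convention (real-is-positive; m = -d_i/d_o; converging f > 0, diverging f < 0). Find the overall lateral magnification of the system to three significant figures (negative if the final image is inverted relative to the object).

1.18

Lens 1: 1/d_i1 = 1/f_1 - 1/d_o1 = 1/(-8.5) - 1/24 = -0.15931 cm^-1, so d_i1 = -6.277 cm.
m_1 = -(-6.277)/24 = 0.2615.
With d_i1 < 0 the first image is virtual and lies on the object side; the object distance for lens 2 is d_o2 = 19 - (-6.277) = 25.277 cm.
Lens 2: 1/d_i2 = 1/f_2 - 1/d_o2 = 1/32.5 - 1/(25.277) = -0.00879 cm^-1, so d_i2 = -113.733 cm.
m_2 = -(-113.733)/(25.277) = 4.4995.
Overall magnification: m = m_1 m_2 = 1.1768.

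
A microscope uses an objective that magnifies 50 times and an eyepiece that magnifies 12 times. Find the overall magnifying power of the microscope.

600

The overall magnification of a compound microscope is the product of the objective and eyepiece magnifications:
M = M_obj x M_eye = 50 x 12 = 600.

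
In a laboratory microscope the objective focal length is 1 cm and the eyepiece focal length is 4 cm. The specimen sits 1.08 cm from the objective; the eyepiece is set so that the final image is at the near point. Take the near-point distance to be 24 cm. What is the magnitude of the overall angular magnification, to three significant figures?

Objective: 1/d_i = 1/f_obj - 1/d_o = 1/1 - 1/1.08 = 0.07407 cm^-1, so d_i = 13.500 cm.
m_obj = -d_i/d_o = -13.500/1.08 = -12.500.
Eyepiece angular magnification (image at near point): M_eye = 1 + D/f_e = 1 + 24/4 = 7.000.
Overall M = m_obj x M_eye = (-12.500)(7.000) = -87.50.
|M| = 87.50.

87.5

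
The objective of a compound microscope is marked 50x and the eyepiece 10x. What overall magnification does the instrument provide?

The overall magnification of a compound microscope is the product of the objective and eyepiece magnifications:
M = M_obj x M_eye = 50 x 10 = 500.

500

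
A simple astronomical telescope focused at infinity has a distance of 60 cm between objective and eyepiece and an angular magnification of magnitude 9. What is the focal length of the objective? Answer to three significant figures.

54.0 cm

In normal adjustment the tube length equals f_obj + f_eye and |M| = f_obj/f_eye.
So f_obj = 9 f_eye and 9 f_eye + f_eye = 60 cm, giving f_eye = 60/10 = 6.000 cm and f_obj = 54.000 cm.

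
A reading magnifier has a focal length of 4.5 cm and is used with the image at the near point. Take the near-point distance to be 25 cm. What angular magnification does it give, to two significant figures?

M = 1 + D/f = 1 + 25/4.5 = 6.556.

6.6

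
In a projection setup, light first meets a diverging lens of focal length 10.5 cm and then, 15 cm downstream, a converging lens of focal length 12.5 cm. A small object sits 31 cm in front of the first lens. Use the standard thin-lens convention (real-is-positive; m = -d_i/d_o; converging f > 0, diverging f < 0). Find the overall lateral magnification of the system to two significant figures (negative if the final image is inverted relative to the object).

-0.31

First lens: d_i1 = 1/(1/(-10.5) - 1/31) = -7.843 cm.
m_1 = -(-7.843)/31 = 0.2530.
With d_i1 < 0 the first image is virtual and lies on the object side; the object distance for lens 2 is d_o2 = 15 - (-7.843) = 22.843 cm.
Second lens: d_i2 = 1/(1/12.5 - 1/(22.843)) = 27.606 cm.
m_2 = -(27.606)/(22.843) = -1.2085.
Overall magnification: m = m_1 m_2 = -0.3058.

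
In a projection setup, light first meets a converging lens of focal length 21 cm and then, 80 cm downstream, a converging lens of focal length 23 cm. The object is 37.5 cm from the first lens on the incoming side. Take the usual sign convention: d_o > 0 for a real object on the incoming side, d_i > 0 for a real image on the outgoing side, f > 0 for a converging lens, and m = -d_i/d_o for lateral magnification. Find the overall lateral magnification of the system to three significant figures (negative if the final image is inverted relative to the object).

Applying the thin-lens equation to the first lens, 1/21 = 1/37.5 + 1/d_i1, which gives d_i1 = 47.727 cm.
Its lateral magnification is m_1 = -d_i1/d_o1 = -(47.727)/37.5 = -1.2727.
The intermediate image is 47.727 cm to the right of lens 1, so d_o2 = L - d_i1 = 80 - 47.727 = 32.273 cm.
Applying the thin-lens equation again with f_2 = 23 cm and d_o2 = 32.273 cm gives d_i2 = 80.049 cm.
m_2 = -(80.049)/(32.273) = -2.4804.
The system's lateral magnification is m_1 m_2 = (-1.2727)(-2.4804) = 3.1569.

3.16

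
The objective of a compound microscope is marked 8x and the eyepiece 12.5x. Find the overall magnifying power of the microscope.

100

The overall magnification of a compound microscope is the product of the objective and eyepiece magnifications:
M = M_obj x M_eye = 8 x 12.5 = 100.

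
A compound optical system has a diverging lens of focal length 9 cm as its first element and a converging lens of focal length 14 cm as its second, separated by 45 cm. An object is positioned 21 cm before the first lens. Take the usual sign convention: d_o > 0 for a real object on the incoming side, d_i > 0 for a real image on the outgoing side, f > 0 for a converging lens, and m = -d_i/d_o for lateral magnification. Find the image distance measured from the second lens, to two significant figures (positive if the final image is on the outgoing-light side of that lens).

First lens: d_i1 = 1/(1/(-9) - 1/21) = -6.300 cm.
The intermediate image is virtual, 6.300 cm to the left of lens 1, so d_o2 = L - d_i1 = 45 - (-6.300) = 51.300 cm.
Second lens: d_i2 = 1/(1/14 - 1/(51.300)) = 19.255 cm.

19 cm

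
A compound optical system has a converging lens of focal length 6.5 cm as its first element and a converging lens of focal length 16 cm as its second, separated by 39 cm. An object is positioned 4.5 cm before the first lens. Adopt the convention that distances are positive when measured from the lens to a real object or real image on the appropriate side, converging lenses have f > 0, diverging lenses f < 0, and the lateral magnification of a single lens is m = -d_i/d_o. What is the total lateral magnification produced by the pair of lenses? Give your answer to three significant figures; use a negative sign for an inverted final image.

-1.38

Applying the thin-lens equation to the first lens, 1/6.5 = 1/4.5 + 1/d_i1, which gives d_i1 = -14.625 cm.
Its lateral magnification is m_1 = -d_i1/d_o1 = -(-14.625)/4.5 = 3.2500.
The intermediate image is virtual, 14.625 cm to the left of lens 1, so d_o2 = L - d_i1 = 39 - (-14.625) = 53.625 cm.
Applying the thin-lens equation again with f_2 = 16 cm and d_o2 = 53.625 cm gives d_i2 = 22.804 cm.
m_2 = -(22.804)/(53.625) = -0.4252.
Overall magnification: m = m_1 m_2 = -1.3821.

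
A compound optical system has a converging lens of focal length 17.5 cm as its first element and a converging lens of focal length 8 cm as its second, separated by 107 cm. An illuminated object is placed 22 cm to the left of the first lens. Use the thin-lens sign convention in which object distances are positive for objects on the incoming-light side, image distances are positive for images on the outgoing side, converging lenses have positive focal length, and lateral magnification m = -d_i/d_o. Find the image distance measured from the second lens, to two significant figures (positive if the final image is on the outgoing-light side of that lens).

First lens: d_i1 = 1/(1/17.5 - 1/22) = 85.556 cm.
The intermediate image is 85.556 cm to the right of lens 1, so d_o2 = L - d_i1 = 107 - 85.556 = 21.444 cm.
Second lens: d_i2 = 1/(1/8 - 1/(21.444)) = 12.760 cm.

13 cm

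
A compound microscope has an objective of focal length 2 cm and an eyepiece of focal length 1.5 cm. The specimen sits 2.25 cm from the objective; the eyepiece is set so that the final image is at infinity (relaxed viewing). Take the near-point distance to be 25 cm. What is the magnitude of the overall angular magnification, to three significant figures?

133

Objective: 1/d_i = 1/f_obj - 1/d_o = 1/2 - 1/2.25 = 0.05556 cm^-1, so d_i = 18.000 cm.
m_obj = -d_i/d_o = -18.000/2.25 = -8.000.
Eyepiece angular magnification (image at infinity): M_eye = D/f_e = 25/1.5 = 16.667.
Overall M = m_obj x M_eye = (-8.000)(16.667) = -133.33.
|M| = 133.33.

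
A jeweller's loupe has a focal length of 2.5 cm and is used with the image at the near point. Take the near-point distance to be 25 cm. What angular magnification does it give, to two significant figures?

11

M = 1 + D/f = 1 + 25/2.5 = 11.000.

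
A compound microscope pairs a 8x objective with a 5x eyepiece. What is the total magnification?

The overall magnification of a compound microscope is the product of the objective and eyepiece magnifications:
M = M_obj x M_eye = 8 x 5 = 40.

40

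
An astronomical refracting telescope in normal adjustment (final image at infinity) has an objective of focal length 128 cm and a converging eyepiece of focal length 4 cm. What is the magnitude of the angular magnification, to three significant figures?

32.0

|M| = f_obj/|f_eye| = 128/4 = 32.000.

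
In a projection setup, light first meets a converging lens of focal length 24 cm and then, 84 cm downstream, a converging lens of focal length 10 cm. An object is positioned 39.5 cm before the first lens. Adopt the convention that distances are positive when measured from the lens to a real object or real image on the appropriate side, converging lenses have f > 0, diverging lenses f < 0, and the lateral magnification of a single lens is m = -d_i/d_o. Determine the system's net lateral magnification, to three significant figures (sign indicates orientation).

1.21

First lens: d_i1 = 1/(1/24 - 1/39.5) = 61.161 cm.
m_1 = -(61.161)/39.5 = -1.5484.
That image sits 22.839 cm in front of the second lens, so d_o2 = 22.839 cm.
Second lens: d_i2 = 1/(1/10 - 1/(22.839)) = 17.789 cm.
m_2 = -(17.789)/(22.839) = -0.7789.
The system's lateral magnification is m_1 m_2 = (-1.5484)(-0.7789) = 1.2060.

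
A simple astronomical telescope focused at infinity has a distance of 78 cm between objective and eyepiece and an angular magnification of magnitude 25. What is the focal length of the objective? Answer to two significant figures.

75 cm

In normal adjustment the tube length equals f_obj + f_eye and |M| = f_obj/f_eye.
So f_obj = 25 f_eye and 25 f_eye + f_eye = 78 cm, giving f_eye = 78/26 = 3.000 cm and f_obj = 75.000 cm.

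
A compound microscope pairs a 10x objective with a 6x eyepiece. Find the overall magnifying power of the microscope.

60

The overall magnification of a compound microscope is the product of the objective and eyepiece magnifications:
M = M_obj x M_eye = 10 x 6 = 60.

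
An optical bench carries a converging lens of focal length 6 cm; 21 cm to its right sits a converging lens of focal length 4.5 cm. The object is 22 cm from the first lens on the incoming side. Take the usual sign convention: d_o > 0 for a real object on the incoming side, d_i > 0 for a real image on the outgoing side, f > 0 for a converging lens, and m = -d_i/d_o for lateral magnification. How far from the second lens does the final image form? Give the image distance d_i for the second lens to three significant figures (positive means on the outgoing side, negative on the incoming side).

6.95 cm

Lens 1: 1/d_i1 = 1/f_1 - 1/d_o1 = 1/6 - 1/22 = 0.12121 cm^-1, so d_i1 = 8.250 cm.
That image sits 12.750 cm in front of the second lens, so d_o2 = 12.750 cm.
Lens 2: 1/d_i2 = 1/f_2 - 1/d_o2 = 1/4.5 - 1/(12.750) = 0.14379 cm^-1, so d_i2 = 6.955 cm.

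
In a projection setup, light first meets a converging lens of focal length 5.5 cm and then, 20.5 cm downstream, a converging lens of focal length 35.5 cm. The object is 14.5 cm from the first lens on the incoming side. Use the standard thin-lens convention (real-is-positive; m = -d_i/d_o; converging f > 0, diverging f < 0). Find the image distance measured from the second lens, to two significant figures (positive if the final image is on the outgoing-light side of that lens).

First lens: d_i1 = 1/(1/5.5 - 1/14.5) = 8.861 cm.
Object distance for lens 2: d_o2 = 20.5 - 8.861 = 11.639 cm.
Second lens: d_i2 = 1/(1/35.5 - 1/(11.639)) = -17.316 cm.

-17 cm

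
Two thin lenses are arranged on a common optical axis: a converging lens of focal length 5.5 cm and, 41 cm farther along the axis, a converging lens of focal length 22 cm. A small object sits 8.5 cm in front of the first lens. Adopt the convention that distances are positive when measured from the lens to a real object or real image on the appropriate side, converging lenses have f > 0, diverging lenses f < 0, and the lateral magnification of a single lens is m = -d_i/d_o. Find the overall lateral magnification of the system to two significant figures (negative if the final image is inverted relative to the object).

12

First lens: d_i1 = 1/(1/5.5 - 1/8.5) = 15.583 cm.
m_1 = -(15.583)/8.5 = -1.8333.
That image sits 25.417 cm in front of the second lens, so d_o2 = 25.417 cm.
Second lens: d_i2 = 1/(1/22 - 1/(25.417)) = 163.659 cm.
m_2 = -(163.659)/(25.417) = -6.4390.
The system's lateral magnification is m_1 m_2 = (-1.8333)(-6.4390) = 11.8049.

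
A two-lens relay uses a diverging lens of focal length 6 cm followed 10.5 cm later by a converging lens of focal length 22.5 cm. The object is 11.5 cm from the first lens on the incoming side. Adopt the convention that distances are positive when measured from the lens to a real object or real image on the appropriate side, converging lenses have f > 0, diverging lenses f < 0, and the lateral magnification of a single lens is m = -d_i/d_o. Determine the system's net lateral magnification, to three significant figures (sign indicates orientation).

First lens: d_i1 = 1/(1/(-6) - 1/11.5) = -3.943 cm.
m_1 = -(-3.943)/11.5 = 0.3429.
The intermediate image is virtual, 3.943 cm to the left of lens 1, so d_o2 = L - d_i1 = 10.5 - (-3.943) = 14.443 cm.
Second lens: d_i2 = 1/(1/22.5 - 1/(14.443)) = -40.332 cm.
m_2 = -(-40.332)/(14.443) = 2.7926.
The system's lateral magnification is m_1 m_2 = (0.3429)(2.7926) = 0.9574.

0.957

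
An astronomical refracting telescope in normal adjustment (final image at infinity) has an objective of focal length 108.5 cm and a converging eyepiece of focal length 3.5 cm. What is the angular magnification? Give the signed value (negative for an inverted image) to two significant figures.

M = -f_obj/f_eye = -108.5/(3.5) = -31.000.

-31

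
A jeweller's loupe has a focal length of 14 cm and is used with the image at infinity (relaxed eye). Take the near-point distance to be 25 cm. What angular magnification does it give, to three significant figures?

1.79

M = D/f = 25/14 = 1.786.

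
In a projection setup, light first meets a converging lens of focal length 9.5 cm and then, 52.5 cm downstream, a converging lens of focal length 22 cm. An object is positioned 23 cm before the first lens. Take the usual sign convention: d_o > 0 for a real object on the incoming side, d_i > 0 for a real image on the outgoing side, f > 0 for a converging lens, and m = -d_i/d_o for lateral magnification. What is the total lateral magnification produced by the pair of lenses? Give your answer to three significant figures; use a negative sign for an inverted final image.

Lens 1: 1/d_i1 = 1/f_1 - 1/d_o1 = 1/9.5 - 1/23 = 0.06178 cm^-1, so d_i1 = 16.185 cm.
m_1 = -(16.185)/23 = -0.7037.
That image sits 36.315 cm in front of the second lens, so d_o2 = 36.315 cm.
Lens 2: 1/d_i2 = 1/f_2 - 1/d_o2 = 1/22 - 1/(36.315) = 0.01792 cm^-1, so d_i2 = 55.811 cm.
m_2 = -(55.811)/(36.315) = -1.5369.
Total m = m_1 x m_2 = (-0.7037)(-1.5369) = 1.0815.

1.08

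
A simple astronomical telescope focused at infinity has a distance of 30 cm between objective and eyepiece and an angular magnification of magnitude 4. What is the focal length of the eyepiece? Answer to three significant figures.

6.00 cm

In normal adjustment the tube length equals f_obj + f_eye and |M| = f_obj/f_eye.
So f_obj = 4 f_eye and 4 f_eye + f_eye = 30 cm, giving f_eye = 30/5 = 6.000 cm and f_obj = 24.000 cm.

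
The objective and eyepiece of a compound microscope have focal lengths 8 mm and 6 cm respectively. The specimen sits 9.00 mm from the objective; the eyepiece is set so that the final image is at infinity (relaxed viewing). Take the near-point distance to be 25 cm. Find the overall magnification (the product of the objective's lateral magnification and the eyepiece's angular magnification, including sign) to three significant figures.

Convert to cm: f_obj = 8 mm = 0.8 cm; d_o = 9.00 mm = 0.90 cm.
Objective: 1/d_i = 1/f_obj - 1/d_o = 1/0.8 - 1/0.90 = 0.13889 cm^-1, so d_i = 7.200 cm.
m_obj = -d_i/d_o = -7.200/0.90 = -8.000.
Eyepiece angular magnification (image at infinity): M_eye = D/f_e = 25/6 = 4.167.
Overall M = m_obj x M_eye = (-8.000)(4.167) = -33.33.

-33.3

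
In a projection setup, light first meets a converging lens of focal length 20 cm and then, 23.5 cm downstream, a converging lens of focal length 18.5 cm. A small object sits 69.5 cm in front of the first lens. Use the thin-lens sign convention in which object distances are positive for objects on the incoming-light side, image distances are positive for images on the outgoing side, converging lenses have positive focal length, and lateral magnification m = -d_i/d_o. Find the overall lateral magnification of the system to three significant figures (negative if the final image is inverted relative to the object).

-0.324

Lens 1: 1/d_i1 = 1/f_1 - 1/d_o1 = 1/20 - 1/69.5 = 0.03561 cm^-1, so d_i1 = 28.081 cm.
m_1 = -(28.081)/69.5 = -0.4040.
Since 28.081 cm > 23.5 cm, the first image lies past the second lens and serves as a virtual object: d_o2 = L - d_i1 = -4.581 cm.
Lens 2: 1/d_i2 = 1/f_2 - 1/d_o2 = 1/18.5 - 1/(-4.581) = 0.27236 cm^-1, so d_i2 = 3.672 cm.
m_2 = -(3.672)/(-4.581) = 0.8015.
Overall magnification: m = m_1 m_2 = -0.3239.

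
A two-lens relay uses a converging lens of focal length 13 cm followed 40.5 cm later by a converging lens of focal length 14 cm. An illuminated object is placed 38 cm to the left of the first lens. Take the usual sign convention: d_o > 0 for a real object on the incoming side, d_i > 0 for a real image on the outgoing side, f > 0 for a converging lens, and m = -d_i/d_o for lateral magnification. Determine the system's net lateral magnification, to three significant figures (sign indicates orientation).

1.08

First lens: d_i1 = 1/(1/13 - 1/38) = 19.760 cm.
m_1 = -(19.760)/38 = -0.5200.
That image sits 20.740 cm in front of the second lens, so d_o2 = 20.740 cm.
Second lens: d_i2 = 1/(1/14 - 1/(20.740)) = 43.080 cm.
m_2 = -(43.080)/(20.740) = -2.0772.
Total m = m_1 x m_2 = (-0.5200)(-2.0772) = 1.0801.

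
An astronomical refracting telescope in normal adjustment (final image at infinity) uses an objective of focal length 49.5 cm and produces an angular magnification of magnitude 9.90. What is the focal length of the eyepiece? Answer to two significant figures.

5.0 cm

|M| = f_obj/f_eye, so f_eye = f_obj/|M| = 49.5/9.9 = 5.000 cm.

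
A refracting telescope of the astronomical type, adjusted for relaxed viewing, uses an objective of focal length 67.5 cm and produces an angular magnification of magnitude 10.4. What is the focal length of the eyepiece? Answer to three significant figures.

|M| = f_obj/f_eye, so f_eye = f_obj/|M| = 67.5/10.4 = 6.490 cm.

6.49 cm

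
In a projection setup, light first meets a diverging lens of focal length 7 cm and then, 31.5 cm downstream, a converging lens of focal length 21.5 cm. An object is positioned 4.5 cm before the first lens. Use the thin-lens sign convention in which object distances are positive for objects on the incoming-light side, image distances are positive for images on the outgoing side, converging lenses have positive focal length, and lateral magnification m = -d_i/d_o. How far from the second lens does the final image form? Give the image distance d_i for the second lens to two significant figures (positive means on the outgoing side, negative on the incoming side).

58 cm

First lens: d_i1 = 1/(1/(-7) - 1/4.5) = -2.739 cm.
With d_i1 < 0 the first image is virtual and lies on the object side; the object distance for lens 2 is d_o2 = 31.5 - (-2.739) = 34.239 cm.
Second lens: d_i2 = 1/(1/21.5 - 1/(34.239)) = 57.786 cm.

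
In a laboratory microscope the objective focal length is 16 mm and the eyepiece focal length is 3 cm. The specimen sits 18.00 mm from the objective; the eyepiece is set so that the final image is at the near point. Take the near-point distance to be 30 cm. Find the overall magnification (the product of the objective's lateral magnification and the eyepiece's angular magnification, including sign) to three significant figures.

Convert to cm: f_obj = 16 mm = 1.6 cm; d_o = 18.00 mm = 1.80 cm.
Objective: 1/d_i = 1/f_obj - 1/d_o = 1/1.6 - 1/1.80 = 0.06944 cm^-1, so d_i = 14.400 cm.
m_obj = -d_i/d_o = -14.400/1.80 = -8.000.
Eyepiece angular magnification (image at near point): M_eye = 1 + D/f_e = 1 + 30/3 = 11.000.
Overall M = m_obj x M_eye = (-8.000)(11.000) = -88.00.

-88.0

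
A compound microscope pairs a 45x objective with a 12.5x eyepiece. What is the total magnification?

The overall magnification of a compound microscope is the product of the objective and eyepiece magnifications:
M = M_obj x M_eye = 45 x 12.5 = 562.5.

562.5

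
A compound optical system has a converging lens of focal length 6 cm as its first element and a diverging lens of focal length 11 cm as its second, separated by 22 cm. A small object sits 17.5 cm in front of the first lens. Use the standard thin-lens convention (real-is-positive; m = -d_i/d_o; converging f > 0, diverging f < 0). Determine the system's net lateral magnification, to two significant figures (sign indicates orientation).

-0.24

Applying the thin-lens equation to the first lens, 1/6 = 1/17.5 + 1/d_i1, which gives d_i1 = 9.130 cm.
Its lateral magnification is m_1 = -d_i1/d_o1 = -(9.130)/17.5 = -0.5217.
That image sits 12.870 cm in front of the second lens, so d_o2 = 12.870 cm.
Applying the thin-lens equation again with f_2 = -11 cm and d_o2 = 12.870 cm gives d_i2 = -5.931 cm.
m_2 = -(-5.931)/(12.870) = 0.4608.
Overall magnification: m = m_1 m_2 = -0.2404.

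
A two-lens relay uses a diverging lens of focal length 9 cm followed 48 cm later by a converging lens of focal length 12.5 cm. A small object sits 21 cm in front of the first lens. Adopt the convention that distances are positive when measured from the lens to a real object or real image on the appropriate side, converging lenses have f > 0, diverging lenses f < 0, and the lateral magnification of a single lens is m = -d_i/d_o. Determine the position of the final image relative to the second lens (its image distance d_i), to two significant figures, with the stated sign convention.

Applying the thin-lens equation to the first lens, 1/(-9) = 1/21 + 1/d_i1, which gives d_i1 = -6.300 cm.
The intermediate image is virtual, 6.300 cm to the left of lens 1, so d_o2 = L - d_i1 = 48 - (-6.300) = 54.300 cm.
Applying the thin-lens equation again with f_2 = 12.5 cm and d_o2 = 54.300 cm gives d_i2 = 16.238 cm.

16 cm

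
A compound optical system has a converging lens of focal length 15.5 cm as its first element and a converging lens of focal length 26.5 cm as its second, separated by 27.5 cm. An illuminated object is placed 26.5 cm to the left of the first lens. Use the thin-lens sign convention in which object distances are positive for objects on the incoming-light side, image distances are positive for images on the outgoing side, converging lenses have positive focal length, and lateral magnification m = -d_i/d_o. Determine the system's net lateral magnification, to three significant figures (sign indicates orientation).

Lens 1: 1/d_i1 = 1/f_1 - 1/d_o1 = 1/15.5 - 1/26.5 = 0.02678 cm^-1, so d_i1 = 37.341 cm.
m_1 = -(37.341)/26.5 = -1.4091.
Since 37.341 cm > 27.5 cm, the first image lies past the second lens and serves as a virtual object: d_o2 = L - d_i1 = -9.841 cm.
Lens 2: 1/d_i2 = 1/f_2 - 1/d_o2 = 1/26.5 - 1/(-9.841) = 0.13935 cm^-1, so d_i2 = 7.176 cm.
m_2 = -(7.176)/(-9.841) = 0.7292.
Overall magnification: m = m_1 m_2 = -1.0275.

-1.03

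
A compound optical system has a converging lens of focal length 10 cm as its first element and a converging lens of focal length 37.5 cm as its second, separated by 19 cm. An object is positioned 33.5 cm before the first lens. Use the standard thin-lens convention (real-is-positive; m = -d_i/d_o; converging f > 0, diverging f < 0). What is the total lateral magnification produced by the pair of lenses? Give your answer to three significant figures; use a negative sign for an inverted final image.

-0.487

Lens 1: 1/d_i1 = 1/f_1 - 1/d_o1 = 1/10 - 1/33.5 = 0.07015 cm^-1, so d_i1 = 14.255 cm.
m_1 = -(14.255)/33.5 = -0.4255.
The intermediate image is 14.255 cm to the right of lens 1, so d_o2 = L - d_i1 = 19 - 14.255 = 4.745 cm.
Lens 2: 1/d_i2 = 1/f_2 - 1/d_o2 = 1/37.5 - 1/(4.745) = -0.18410 cm^-1, so d_i2 = -5.432 cm.
m_2 = -(-5.432)/(4.745) = 1.1449.
The system's lateral magnification is m_1 m_2 = (-0.4255)(1.1449) = -0.4872.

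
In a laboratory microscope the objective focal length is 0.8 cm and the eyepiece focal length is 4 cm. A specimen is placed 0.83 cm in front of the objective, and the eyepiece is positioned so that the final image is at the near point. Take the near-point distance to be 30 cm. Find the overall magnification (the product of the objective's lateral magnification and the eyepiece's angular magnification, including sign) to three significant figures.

Objective: 1/d_i = 1/f_obj - 1/d_o = 1/0.8 - 1/0.83 = 0.04518 cm^-1, so d_i = 22.133 cm.
m_obj = -d_i/d_o = -22.133/0.83 = -26.667.
Eyepiece angular magnification (image at near point): M_eye = 1 + D/f_e = 1 + 30/4 = 8.500.
Overall M = m_obj x M_eye = (-26.667)(8.500) = -226.67.

-227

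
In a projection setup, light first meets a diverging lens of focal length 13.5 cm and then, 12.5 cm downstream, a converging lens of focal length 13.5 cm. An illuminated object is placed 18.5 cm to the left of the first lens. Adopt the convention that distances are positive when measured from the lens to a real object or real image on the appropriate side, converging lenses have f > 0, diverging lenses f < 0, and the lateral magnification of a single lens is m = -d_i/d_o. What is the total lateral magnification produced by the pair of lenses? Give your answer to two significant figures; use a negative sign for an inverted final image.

-0.84

Lens 1: 1/d_i1 = 1/f_1 - 1/d_o1 = 1/(-13.5) - 1/18.5 = -0.12813 cm^-1, so d_i1 = -7.805 cm.
m_1 = -(-7.805)/18.5 = 0.4219.
With d_i1 < 0 the first image is virtual and lies on the object side; the object distance for lens 2 is d_o2 = 12.5 - (-7.805) = 20.305 cm.
Lens 2: 1/d_i2 = 1/f_2 - 1/d_o2 = 1/13.5 - 1/(20.305) = 0.02482 cm^-1, so d_i2 = 40.283 cm.
m_2 = -(40.283)/(20.305) = -1.9839.
The system's lateral magnification is m_1 m_2 = (0.4219)(-1.9839) = -0.8370.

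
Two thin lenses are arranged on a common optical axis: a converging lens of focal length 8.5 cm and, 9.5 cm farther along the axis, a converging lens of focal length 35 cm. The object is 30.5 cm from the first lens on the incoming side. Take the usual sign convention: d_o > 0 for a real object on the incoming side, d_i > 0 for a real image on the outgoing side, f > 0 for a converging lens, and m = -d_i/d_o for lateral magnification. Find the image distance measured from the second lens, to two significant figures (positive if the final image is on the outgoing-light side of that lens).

2.1 cm

Applying the thin-lens equation to the first lens, 1/8.5 = 1/30.5 + 1/d_i1, which gives d_i1 = 11.784 cm.
This image would form 11.784 cm past lens 1, i.e. 2.284 cm beyond lens 2, so it is a virtual object for lens 2: d_o2 = 9.5 - 11.784 = -2.284 cm.
Applying the thin-lens equation again with f_2 = 35 cm and d_o2 = -2.284 cm gives d_i2 = 2.144 cm.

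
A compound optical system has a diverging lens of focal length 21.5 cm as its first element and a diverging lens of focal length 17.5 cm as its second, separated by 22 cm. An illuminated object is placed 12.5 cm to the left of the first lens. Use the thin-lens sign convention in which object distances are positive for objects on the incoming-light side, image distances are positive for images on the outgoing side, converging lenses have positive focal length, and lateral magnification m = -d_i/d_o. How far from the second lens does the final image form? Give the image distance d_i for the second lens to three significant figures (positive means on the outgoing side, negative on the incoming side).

-11.0 cm

First lens: d_i1 = 1/(1/(-21.5) - 1/12.5) = -7.904 cm.
With d_i1 < 0 the first image is virtual and lies on the object side; the object distance for lens 2 is d_o2 = 22 - (-7.904) = 29.904 cm.
Second lens: d_i2 = 1/(1/(-17.5) - 1/(29.904)) = -11.040 cm.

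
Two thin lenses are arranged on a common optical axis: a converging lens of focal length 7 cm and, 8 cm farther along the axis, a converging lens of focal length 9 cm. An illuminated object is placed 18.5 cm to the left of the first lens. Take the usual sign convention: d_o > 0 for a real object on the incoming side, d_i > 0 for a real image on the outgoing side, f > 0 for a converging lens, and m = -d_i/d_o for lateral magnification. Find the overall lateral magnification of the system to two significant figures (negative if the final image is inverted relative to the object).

-0.45

Applying the thin-lens equation to the first lens, 1/7 = 1/18.5 + 1/d_i1, which gives d_i1 = 11.261 cm.
Its lateral magnification is m_1 = -d_i1/d_o1 = -(11.261)/18.5 = -0.6087.
This image would form 11.261 cm past lens 1, i.e. 3.261 cm beyond lens 2, so it is a virtual object for lens 2: d_o2 = 8 - 11.261 = -3.261 cm.
Applying the thin-lens equation again with f_2 = 9 cm and d_o2 = -3.261 cm gives d_i2 = 2.394 cm.
m_2 = -(2.394)/(-3.261) = 0.7340.
Overall magnification: m = m_1 m_2 = -0.4468.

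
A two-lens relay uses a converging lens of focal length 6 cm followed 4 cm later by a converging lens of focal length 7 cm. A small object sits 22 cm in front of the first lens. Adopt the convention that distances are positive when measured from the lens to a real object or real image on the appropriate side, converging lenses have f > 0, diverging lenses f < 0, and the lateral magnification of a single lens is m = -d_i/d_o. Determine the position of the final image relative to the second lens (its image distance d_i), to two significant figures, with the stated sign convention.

First lens: d_i1 = 1/(1/6 - 1/22) = 8.250 cm.
This image would form 8.250 cm past lens 1, i.e. 4.250 cm beyond lens 2, so it is a virtual object for lens 2: d_o2 = 4 - 8.250 = -4.250 cm.
Second lens: d_i2 = 1/(1/7 - 1/(-4.250)) = 2.644 cm.

2.6 cm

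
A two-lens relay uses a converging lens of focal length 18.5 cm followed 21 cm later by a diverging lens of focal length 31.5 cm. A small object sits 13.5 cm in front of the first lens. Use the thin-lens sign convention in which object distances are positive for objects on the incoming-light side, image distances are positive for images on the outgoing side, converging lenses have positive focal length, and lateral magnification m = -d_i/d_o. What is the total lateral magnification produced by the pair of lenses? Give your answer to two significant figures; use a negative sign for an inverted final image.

Lens 1: 1/d_i1 = 1/f_1 - 1/d_o1 = 1/18.5 - 1/13.5 = -0.02002 cm^-1, so d_i1 = -49.950 cm.
m_1 = -(-49.950)/13.5 = 3.7000.
The intermediate image is virtual, 49.950 cm to the left of lens 1, so d_o2 = L - d_i1 = 21 - (-49.950) = 70.950 cm.
Lens 2: 1/d_i2 = 1/f_2 - 1/d_o2 = 1/(-31.5) - 1/(70.950) = -0.04584 cm^-1, so d_i2 = -21.815 cm.
m_2 = -(-21.815)/(70.950) = 0.3075.
Overall magnification: m = m_1 m_2 = 1.1376.

1.1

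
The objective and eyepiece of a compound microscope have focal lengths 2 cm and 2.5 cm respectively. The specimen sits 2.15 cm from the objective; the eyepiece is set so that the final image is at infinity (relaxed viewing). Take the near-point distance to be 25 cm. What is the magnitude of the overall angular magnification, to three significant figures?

Objective: 1/d_i = 1/f_obj - 1/d_o = 1/2 - 1/2.15 = 0.03488 cm^-1, so d_i = 28.667 cm.
m_obj = -d_i/d_o = -28.667/2.15 = -13.333.
Eyepiece angular magnification (image at infinity): M_eye = D/f_e = 25/2.5 = 10.000.
Overall M = m_obj x M_eye = (-13.333)(10.000) = -133.33.
|M| = 133.33.

133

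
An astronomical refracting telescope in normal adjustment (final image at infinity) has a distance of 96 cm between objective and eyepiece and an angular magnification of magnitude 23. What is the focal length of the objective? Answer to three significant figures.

92.0 cm

In normal adjustment the tube length equals f_obj + f_eye and |M| = f_obj/f_eye.
So f_obj = 23 f_eye and 23 f_eye + f_eye = 96 cm, giving f_eye = 96/24 = 4.000 cm and f_obj = 92.000 cm.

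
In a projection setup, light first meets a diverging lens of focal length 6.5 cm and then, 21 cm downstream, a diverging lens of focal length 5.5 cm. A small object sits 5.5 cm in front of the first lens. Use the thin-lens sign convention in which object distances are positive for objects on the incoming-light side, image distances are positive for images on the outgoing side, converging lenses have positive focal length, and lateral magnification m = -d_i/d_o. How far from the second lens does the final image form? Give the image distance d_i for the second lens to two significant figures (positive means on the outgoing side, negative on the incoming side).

First lens: d_i1 = 1/(1/(-6.5) - 1/5.5) = -2.979 cm.
With d_i1 < 0 the first image is virtual and lies on the object side; the object distance for lens 2 is d_o2 = 21 - (-2.979) = 23.979 cm.
Second lens: d_i2 = 1/(1/(-5.5) - 1/(23.979)) = -4.474 cm.

-4.5 cm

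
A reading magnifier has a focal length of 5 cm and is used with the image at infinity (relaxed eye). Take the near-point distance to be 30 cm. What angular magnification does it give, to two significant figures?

M = D/f = 30/5 = 6.000.

6.0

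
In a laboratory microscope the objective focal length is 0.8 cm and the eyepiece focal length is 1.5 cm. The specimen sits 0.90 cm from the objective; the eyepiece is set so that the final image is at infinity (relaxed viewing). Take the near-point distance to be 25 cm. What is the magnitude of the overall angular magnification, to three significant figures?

Objective: 1/d_i = 1/f_obj - 1/d_o = 1/0.8 - 1/0.90 = 0.13889 cm^-1, so d_i = 7.200 cm.
m_obj = -d_i/d_o = -7.200/0.90 = -8.000.
Eyepiece angular magnification (image at infinity): M_eye = D/f_e = 25/1.5 = 16.667.
Overall M = m_obj x M_eye = (-8.000)(16.667) = -133.33.
|M| = 133.33.

133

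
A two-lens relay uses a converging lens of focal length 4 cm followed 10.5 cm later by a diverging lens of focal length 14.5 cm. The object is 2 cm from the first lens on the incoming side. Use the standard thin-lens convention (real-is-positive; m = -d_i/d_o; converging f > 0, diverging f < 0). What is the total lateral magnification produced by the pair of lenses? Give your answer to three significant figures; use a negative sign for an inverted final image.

1.00

Lens 1: 1/d_i1 = 1/f_1 - 1/d_o1 = 1/4 - 1/2 = -0.25000 cm^-1, so d_i1 = -4.000 cm.
m_1 = -(-4.000)/2 = 2.0000.
With d_i1 < 0 the first image is virtual and lies on the object side; the object distance for lens 2 is d_o2 = 10.5 - (-4.000) = 14.500 cm.
Lens 2: 1/d_i2 = 1/f_2 - 1/d_o2 = 1/(-14.5) - 1/(14.500) = -0.13793 cm^-1, so d_i2 = -7.250 cm.
m_2 = -(-7.250)/(14.500) = 0.5000.
Total m = m_1 x m_2 = (2.0000)(0.5000) = 1.0000.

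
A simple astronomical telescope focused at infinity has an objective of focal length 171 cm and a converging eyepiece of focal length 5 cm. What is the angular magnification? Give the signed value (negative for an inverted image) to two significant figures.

-34

M = -f_obj/f_eye = -171/(5) = -34.200.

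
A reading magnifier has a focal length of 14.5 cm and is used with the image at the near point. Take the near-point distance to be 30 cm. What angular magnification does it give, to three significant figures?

M = 1 + D/f = 1 + 30/14.5 = 3.069.

3.07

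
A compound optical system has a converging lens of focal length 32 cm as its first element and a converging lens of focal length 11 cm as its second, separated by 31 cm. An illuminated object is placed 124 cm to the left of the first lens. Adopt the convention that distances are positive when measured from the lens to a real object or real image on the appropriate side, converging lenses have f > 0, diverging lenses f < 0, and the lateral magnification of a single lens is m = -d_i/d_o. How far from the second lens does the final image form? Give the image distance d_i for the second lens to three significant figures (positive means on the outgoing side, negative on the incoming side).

5.77 cm

First lens: d_i1 = 1/(1/32 - 1/124) = 43.130 cm.
Since 43.130 cm > 31 cm, the first image lies past the second lens and serves as a virtual object: d_o2 = L - d_i1 = -12.130 cm.
Second lens: d_i2 = 1/(1/11 - 1/(-12.130)) = 5.769 cm.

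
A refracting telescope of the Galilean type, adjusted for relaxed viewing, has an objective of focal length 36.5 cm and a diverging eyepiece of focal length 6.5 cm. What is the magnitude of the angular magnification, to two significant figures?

5.6

|M| = f_obj/|f_eye| = 36.5/6.5 = 5.615.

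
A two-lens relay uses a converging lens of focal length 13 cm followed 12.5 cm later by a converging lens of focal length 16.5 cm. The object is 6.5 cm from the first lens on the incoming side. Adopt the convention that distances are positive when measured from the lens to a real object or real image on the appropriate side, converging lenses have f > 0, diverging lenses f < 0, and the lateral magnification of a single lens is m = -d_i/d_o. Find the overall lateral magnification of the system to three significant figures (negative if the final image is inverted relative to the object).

Lens 1: 1/d_i1 = 1/f_1 - 1/d_o1 = 1/13 - 1/6.5 = -0.07692 cm^-1, so d_i1 = -13.000 cm.
m_1 = -(-13.000)/6.5 = 2.0000.
The intermediate image is virtual, 13.000 cm to the left of lens 1, so d_o2 = L - d_i1 = 12.5 - (-13.000) = 25.500 cm.
Lens 2: 1/d_i2 = 1/f_2 - 1/d_o2 = 1/16.5 - 1/(25.500) = 0.02139 cm^-1, so d_i2 = 46.750 cm.
m_2 = -(46.750)/(25.500) = -1.8333.
The system's lateral magnification is m_1 m_2 = (2.0000)(-1.8333) = -3.6667.

-3.67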